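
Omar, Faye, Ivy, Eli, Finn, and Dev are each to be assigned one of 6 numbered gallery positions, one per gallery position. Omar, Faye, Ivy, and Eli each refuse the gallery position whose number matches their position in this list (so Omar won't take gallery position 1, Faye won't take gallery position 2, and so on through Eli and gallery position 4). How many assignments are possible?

362

Let Aᵢ (for 1 ≤ i ≤ 4) be the placements that put person i in their forbidden gallery position. Any j of these fix j positions, leaving (6−j)! ways to fill the rest, and there are C(4,j) ways to pick which j.
By inclusion–exclusion, the number of valid placements is Σ_{j=0}^{4} (−1)^j C(4,j)·(6−j)!.
Computing: 720 − 480 + 144 − 24 + 2 = 362.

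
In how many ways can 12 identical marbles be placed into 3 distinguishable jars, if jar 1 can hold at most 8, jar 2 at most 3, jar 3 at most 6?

18

Ignoring the caps, the number of non-negative solutions to x_1+…+x_3 = 12 is C(14,2) = 91.
Subtract solutions that violate a single cap (substitute x_i' = x_i − (cap_i+1)): x_1 ≥ 9 gives C(5,2) = 10; x_2 ≥ 4 gives C(10,2) = 45; x_3 ≥ 7 gives C(7,2) = 21. Together 76.
Add back pairs where two caps are both exceeded: 0 + 0 + 3 = 3.
By inclusion–exclusion the count is 91 − 76 + 3 = 18.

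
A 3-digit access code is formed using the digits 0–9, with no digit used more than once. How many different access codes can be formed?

720

This is a permutation of 3 out of 10: P(10,3) = 10!/7!.
That product is 10 × 9 × 8 = 720.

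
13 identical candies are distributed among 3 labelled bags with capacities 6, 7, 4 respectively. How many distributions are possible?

By stars and bars, unrestricted non-negative solutions to x_1+…+x_3 = 13 number C(13+2,2) = 105.
Subtract solutions that violate a single cap (substitute x_i' = x_i − (cap_i+1)): x_1 ≥ 7 gives C(8,2) = 28; x_2 ≥ 8 gives C(7,2) = 21; x_3 ≥ 5 gives C(10,2) = 45. Together 94.
Add back pairs where two caps are both exceeded: 0 + 3 + 1 = 4.
By inclusion–exclusion the count is 105 − 94 + 4 = 15.

15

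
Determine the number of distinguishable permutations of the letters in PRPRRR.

The 6 letters of PRPRRR have repeats: P appearing twice and R appearing 4 times.
The number of distinct arrangements is 6!/(4!·2!) = 720/48 = 15.

15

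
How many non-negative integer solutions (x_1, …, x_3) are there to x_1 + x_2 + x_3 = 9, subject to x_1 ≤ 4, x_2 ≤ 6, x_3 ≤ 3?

Without the upper bounds there are C(11,2) = 55 ways to split 9 among 3 variables.
Subtract solutions that violate a single cap (substitute x_i' = x_i − (cap_i+1)): x_1 ≥ 5 gives C(6,2) = 15; x_2 ≥ 7 gives C(4,2) = 6; x_3 ≥ 4 gives C(7,2) = 21. Together 42.
Add back pairs where two caps are both exceeded: 0 + 1 + 0 = 1.
By inclusion–exclusion the count is 55 − 42 + 1 = 14.

14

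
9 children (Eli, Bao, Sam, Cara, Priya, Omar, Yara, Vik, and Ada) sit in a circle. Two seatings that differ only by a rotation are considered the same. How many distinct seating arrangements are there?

40320

Seat Eli anywhere (absorbing the rotational symmetry), then permute the other 8: (8)! = 40320.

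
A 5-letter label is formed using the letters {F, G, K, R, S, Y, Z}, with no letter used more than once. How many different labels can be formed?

Choose and order 5 of the 7 symbols: the first letter has 7 options, the next 6, and so on down to 3.
7 × 6 × 5 × 4 × 3 = 2520.

2520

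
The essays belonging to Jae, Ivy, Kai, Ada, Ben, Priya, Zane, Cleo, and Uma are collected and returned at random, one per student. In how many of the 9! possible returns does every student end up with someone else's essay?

133496

This is the derangement count D_9: permutations of 9 items with no fixed point.
By inclusion–exclusion this is Σ_{j=0}^{9} (−1)^j C(9,j)·(9−j)!.
Computing: 362880 − 362880 + 181440 − 60480 + 15120 − 3024 + 504 − 72 + 9 − 1 = 133496.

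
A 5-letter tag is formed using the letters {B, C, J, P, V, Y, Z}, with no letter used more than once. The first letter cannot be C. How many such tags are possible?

2160

The first letter has 7−1 = 6 choices (anything except C).
The remaining 4 letters are filled from the other 6 symbols without repetition: 6 × 5 × 4 × 3 = 360.
Total: 6 × 360 = 2160.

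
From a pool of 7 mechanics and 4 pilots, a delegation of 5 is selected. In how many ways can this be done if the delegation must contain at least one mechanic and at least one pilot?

Total 5-person selections from all 11: C(11,5) = 462.
Selections missing a whole group: no mechanics → C(4,5) = 0; no pilots → C(7,5) = 21.
Both groups omitted at once is impossible, so 462 − 21 = 441.

441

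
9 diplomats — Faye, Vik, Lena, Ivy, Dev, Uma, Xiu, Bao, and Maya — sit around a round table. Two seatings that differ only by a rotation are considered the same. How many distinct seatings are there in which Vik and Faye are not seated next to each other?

All circular seatings of 9 people number (8)! = 40320.
Seatings with Vik beside Faye: treat them as a block with 2 internal orders, giving 2 × (7)! = 10080.
Subtracting, 40320 − 10080 = 30240.

30240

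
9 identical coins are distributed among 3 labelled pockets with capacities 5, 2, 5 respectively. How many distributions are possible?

By stars and bars, unrestricted non-negative solutions to x_1+…+x_3 = 9 number C(9+2,2) = 55.
Subtract solutions that violate a single cap (substitute x_i' = x_i − (cap_i+1)): x_1 ≥ 6 gives C(5,2) = 10; x_2 ≥ 3 gives C(8,2) = 28; x_3 ≥ 6 gives C(5,2) = 10. Together 48.
Add back pairs where two caps are both exceeded: 1 + 0 + 1 = 2.
By inclusion–exclusion the count is 55 − 48 + 2 = 9.

9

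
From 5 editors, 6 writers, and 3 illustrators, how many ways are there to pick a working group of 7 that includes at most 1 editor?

456

Split by how many editors are chosen (0 through 1).
Sum: C(5,0)·C(9,7) + C(5,1)·C(9,6) = 36 + 420 = 456.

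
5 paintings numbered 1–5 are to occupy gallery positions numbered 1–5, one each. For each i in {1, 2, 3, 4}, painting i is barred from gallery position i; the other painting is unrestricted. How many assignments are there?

Let Aᵢ (for 1 ≤ i ≤ 4) be the placements that put painting i in its forbidden gallery position. Any j of these fix j positions, leaving (5−j)! ways to fill the rest, and there are C(4,j) ways to pick which j.
By inclusion–exclusion, the number of valid placements is Σ_{j=0}^{4} (−1)^j C(4,j)·(5−j)!.
Computing: 120 − 96 + 36 − 8 + 1 = 53.

53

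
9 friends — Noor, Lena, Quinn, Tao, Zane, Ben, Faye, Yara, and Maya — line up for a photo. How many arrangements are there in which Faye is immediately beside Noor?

Treat {Faye, Noor} as a single unit. There are 8 units to order, and the pair itself can be ordered 2 ways.
That gives 2 × 8! = 2 × 40320 = 80640.

80640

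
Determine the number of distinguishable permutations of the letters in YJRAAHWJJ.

YJRAAHWJJ has 9 letters with A appearing twice and J appearing 3 times.
The number of distinct arrangements is 9!/(3!·2!) = 362880/12 = 30240.

30240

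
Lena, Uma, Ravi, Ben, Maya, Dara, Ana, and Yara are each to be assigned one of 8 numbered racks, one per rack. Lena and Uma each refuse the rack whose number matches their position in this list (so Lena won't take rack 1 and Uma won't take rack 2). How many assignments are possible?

Let Aᵢ (for i ∈ {1, 2}) be the placements that put person i in their forbidden rack. Any j of these fix j positions, leaving (8−j)! ways to fill the rest, and there are C(2,j) ways to pick which j.
By inclusion–exclusion, the number of valid placements is Σ_{j=0}^{2} (−1)^j C(2,j)·(8−j)!.
Computing: 40320 − 10080 + 720 = 30960.

30960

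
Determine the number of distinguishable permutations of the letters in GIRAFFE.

GIRAFFE has 7 letters with F appearing twice.
So there are 7! / (2!) = 2520 distinguishable arrangements.

2520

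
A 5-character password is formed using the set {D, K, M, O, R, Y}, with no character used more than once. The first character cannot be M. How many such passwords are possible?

The first character has 6−1 = 5 choices (anything except M).
The remaining 4 characters are filled from the other 5 symbols without repetition: 5 × 4 × 3 × 2 = 120.
Total: 5 × 120 = 600.

600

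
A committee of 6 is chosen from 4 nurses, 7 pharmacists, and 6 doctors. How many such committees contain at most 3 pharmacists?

10584

Split by how many pharmacists are chosen (0 through 3).
Sum: C(7,0)·C(10,6) + C(7,1)·C(10,5) + C(7,2)·C(10,4) + C(7,3)·C(10,3) = 210 + 1764 + 4410 + 4200 = 10584.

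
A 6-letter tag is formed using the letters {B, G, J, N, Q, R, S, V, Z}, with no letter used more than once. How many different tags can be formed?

With no repetition, fill the 6 letters in order: 9 choices, then 8, down to 4.
That product is 9 × 8 × 7 × 6 × 5 × 4 = 60480.

60480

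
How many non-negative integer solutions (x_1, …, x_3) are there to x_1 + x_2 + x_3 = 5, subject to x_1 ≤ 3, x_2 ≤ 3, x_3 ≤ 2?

9

Ignoring the caps, the number of non-negative solutions to x_1+…+x_3 = 5 is C(7,2) = 21.
Subtract solutions that violate a single cap (substitute x_i' = x_i − (cap_i+1)): x_1 ≥ 4 gives C(3,2) = 3; x_2 ≥ 4 gives C(3,2) = 3; x_3 ≥ 3 gives C(4,2) = 6. Together 12.
No two caps can be exceeded simultaneously, so the pair terms are all 0.
By inclusion–exclusion the count is 21 − 12 + 0 = 9.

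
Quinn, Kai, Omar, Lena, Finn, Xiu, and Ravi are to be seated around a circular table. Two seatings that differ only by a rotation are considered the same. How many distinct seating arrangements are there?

Around a circle, 7 distinct people have 7!/7 = (6)! = 720 rotationally distinct seatings.

720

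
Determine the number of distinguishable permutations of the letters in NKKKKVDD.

840

Letter multiplicities in NKKKKVDD: D×2, K×4, N×1, V×1.
Dividing 8! = 40320 by 4!·2! = 48 for the repeated letters gives 840.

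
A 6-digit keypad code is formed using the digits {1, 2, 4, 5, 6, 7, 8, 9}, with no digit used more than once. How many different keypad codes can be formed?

This is a permutation of 6 out of 8: P(8,6) = 8!/2!.
That product is 8 × 7 × 6 × 5 × 4 × 3 = 20160.

20160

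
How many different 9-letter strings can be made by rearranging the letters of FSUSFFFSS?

The 9 letters of FSUSFFFSS have repeats: F appearing 4 times and S appearing 4 times.
So there are 9! / (4!·4!) = 630 distinguishable arrangements.

630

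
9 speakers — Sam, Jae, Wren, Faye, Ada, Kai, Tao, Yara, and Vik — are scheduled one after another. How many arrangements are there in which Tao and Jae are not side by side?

282240

There are 9! = 362880 arrangements in all. If Tao and Jae are adjacent, merging them into one block gives 2·(8)! = 80640 arrangements.
So 362880 − 80640 = 282240 arrangements keep them apart.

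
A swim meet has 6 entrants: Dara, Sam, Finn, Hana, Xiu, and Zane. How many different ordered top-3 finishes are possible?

There are 6 choices for 1st place, 5 for 2nd, and 4 for 3rd.
That gives 6 × 5 × 4 = 120.

120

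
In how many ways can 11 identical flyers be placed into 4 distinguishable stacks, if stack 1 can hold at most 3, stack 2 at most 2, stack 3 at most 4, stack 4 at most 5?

19

Ignoring the caps, the number of non-negative solutions to x_1+…+x_4 = 11 is C(14,3) = 364.
Subtract solutions that violate a single cap (substitute x_i' = x_i − (cap_i+1)): x_1 ≥ 4 gives C(10,3) = 120; x_2 ≥ 3 gives C(11,3) = 165; x_3 ≥ 5 gives C(9,3) = 84; x_4 ≥ 6 gives C(8,3) = 56. Together 425.
Add back pairs where two caps are both exceeded: 35 + 10 + 4 + 20 + 10 + 1 = 80.
By inclusion–exclusion the count is 364 − 425 + 80 = 19.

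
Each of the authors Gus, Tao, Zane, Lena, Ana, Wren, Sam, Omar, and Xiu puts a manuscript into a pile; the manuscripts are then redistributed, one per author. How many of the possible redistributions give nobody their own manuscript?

Count assignments avoiding every fixed point. For any j of the 9 authors fixed to their own manuscript, the other 9−j can be arranged in (9−j)! ways.
By inclusion–exclusion this is Σ_{j=0}^{9} (−1)^j C(9,j)·(9−j)!.
Computing: 362880 − 362880 + 181440 − 60480 + 15120 − 3024 + 504 − 72 + 9 − 1 = 133496.

133496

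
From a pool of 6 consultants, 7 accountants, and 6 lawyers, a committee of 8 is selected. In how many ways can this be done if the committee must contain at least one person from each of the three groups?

Unrestricted: C(19,8) = 75582 ways to pick any 8 of the 19.
Subtract selections that omit an entire group: no consultants → C(13,8) = 1287; no accountants → C(12,8) = 495; no lawyers → C(13,8) = 1287.
Add back selections omitting two groups (i.e. drawn from a single group): C(6,8) + C(7,8) + C(6,8) = 0.
By inclusion–exclusion: 75582 − 3069 + 0 = 72513.

72513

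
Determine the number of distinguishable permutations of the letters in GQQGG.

10

GQQGG has 5 letters with G appearing 3 times and Q appearing twice.
So there are 5! / (3!·2!) = 10 distinguishable arrangements.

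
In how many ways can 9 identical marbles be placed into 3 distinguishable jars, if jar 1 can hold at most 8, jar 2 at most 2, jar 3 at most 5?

17

Without the upper bounds there are C(11,2) = 55 ways to split 9 among 3 jars.
Subtract solutions that violate a single cap (substitute x_i' = x_i − (cap_i+1)): x_1 ≥ 9 gives C(2,2) = 1; x_2 ≥ 3 gives C(8,2) = 28; x_3 ≥ 6 gives C(5,2) = 10. Together 39.
Add back pairs where two caps are both exceeded: 0 + 0 + 1 = 1.
By inclusion–exclusion the count is 55 − 39 + 1 = 17.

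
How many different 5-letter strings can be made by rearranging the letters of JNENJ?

30

JNENJ has 5 letters with J appearing twice and N appearing twice.
Dividing 5! = 120 by 2!·2! = 4 for the repeated letters gives 30.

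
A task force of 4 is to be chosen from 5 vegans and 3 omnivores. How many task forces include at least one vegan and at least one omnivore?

65

Unrestricted: C(8,4) = 70 ways to pick any 4 of the 8.
Selections missing a whole group: no vegans → C(3,4) = 0; no omnivores → C(5,4) = 5.
Both groups omitted at once is impossible, so 70 − 5 = 65.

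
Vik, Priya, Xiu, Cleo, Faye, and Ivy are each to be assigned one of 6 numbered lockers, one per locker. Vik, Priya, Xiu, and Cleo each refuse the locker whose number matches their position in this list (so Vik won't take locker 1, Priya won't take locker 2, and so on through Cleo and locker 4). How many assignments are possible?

Let Aᵢ (for 1 ≤ i ≤ 4) be the placements that put person i in their forbidden locker. Any j of these fix j positions, leaving (6−j)! ways to fill the rest, and there are C(4,j) ways to pick which j.
By inclusion–exclusion, the number of valid placements is Σ_{j=0}^{4} (−1)^j C(4,j)·(6−j)!.
Computing: 720 − 480 + 144 − 24 + 2 = 362.

362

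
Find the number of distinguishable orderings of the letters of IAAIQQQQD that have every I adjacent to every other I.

Treat the 2 copies of I as a single block. The multiset to arrange is then {II, A, A, D, Q, Q, Q, Q}, 8 items in all.
That gives (8)!/(4!·2!) = 840 arrangements.

840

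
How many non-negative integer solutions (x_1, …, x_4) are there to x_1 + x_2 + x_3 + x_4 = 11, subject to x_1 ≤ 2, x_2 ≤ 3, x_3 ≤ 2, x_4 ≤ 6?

10

By stars and bars, unrestricted non-negative solutions to x_1+…+x_4 = 11 number C(11+3,3) = 364.
Subtract solutions that violate a single cap (substitute x_i' = x_i − (cap_i+1)): x_1 ≥ 3 gives C(11,3) = 165; x_2 ≥ 4 gives C(10,3) = 120; x_3 ≥ 3 gives C(11,3) = 165; x_4 ≥ 7 gives C(7,3) = 35. Together 485.
Add back pairs where two caps are both exceeded: 35 + 56 + 4 + 35 + 1 + 4 = 135.
Subtract triples: 4 + 0 + 0 + 0 = 4.
By inclusion–exclusion the count is 364 − 485 + 135 − 4 = 10.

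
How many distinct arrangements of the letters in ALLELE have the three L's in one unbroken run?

Treat the 3 copies of L as a single block. The multiset to arrange is then {LLL, A, E, E}, 4 items in all.
That gives (4)!/(2!) = 12 arrangements.

12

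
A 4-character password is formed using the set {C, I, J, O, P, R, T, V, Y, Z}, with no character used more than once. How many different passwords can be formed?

With no repetition, fill the 4 characters in order: 10 choices, then 9, down to 7.
That product is 10 × 9 × 8 × 7 = 5040.

5040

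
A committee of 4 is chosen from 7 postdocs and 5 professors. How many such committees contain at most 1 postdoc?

75

Split by how many postdocs are chosen (0 through 1).
Sum: C(7,0)·C(5,4) + C(7,1)·C(5,3) = 5 + 70 = 75.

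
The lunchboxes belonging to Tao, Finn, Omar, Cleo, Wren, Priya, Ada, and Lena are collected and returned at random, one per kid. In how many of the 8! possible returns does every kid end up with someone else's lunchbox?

14833

Let Aᵢ be the assignments in which kid i gets their own lunchbox. We want the size of the complement of A₁∪…∪A_8.
By inclusion–exclusion this is Σ_{j=0}^{8} (−1)^j C(8,j)·(8−j)!.
Computing: 40320 − 40320 + 20160 − 6720 + 1680 − 336 + 56 − 8 + 1 = 14833.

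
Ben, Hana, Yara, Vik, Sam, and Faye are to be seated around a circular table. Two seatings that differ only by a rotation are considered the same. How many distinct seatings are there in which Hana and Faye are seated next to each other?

48

Treat {Hana, Faye} as one unit (2 internal orders) and seat the resulting 5 units around the table: (4)! circular arrangements.
So 2 × (4)! = 2 × 24 = 48.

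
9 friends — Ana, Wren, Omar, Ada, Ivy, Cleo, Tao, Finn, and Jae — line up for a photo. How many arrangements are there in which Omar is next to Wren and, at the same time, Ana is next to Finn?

Treat {Omar,Wren} as one block (2 orders) and {Ana,Finn} as another (2 orders).
That leaves 7 units to arrange: 2 × 2 × 7! = 4 × 5040 = 20160.

20160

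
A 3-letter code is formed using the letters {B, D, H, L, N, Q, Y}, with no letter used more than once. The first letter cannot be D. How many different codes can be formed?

180

The first letter has 7−1 = 6 choices (anything except D).
The remaining 2 letters are filled from the other 6 symbols without repetition: 6 × 5 = 30.
Total: 6 × 30 = 180.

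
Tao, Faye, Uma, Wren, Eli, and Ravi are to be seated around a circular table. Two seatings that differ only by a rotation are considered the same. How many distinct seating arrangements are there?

120

Seat Tao anywhere (absorbing the rotational symmetry), then permute the other 5: (5)! = 120.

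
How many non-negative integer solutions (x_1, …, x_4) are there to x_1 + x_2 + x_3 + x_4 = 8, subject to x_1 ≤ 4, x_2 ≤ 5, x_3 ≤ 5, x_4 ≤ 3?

90

Ignoring the caps, the number of non-negative solutions to x_1+…+x_4 = 8 is C(11,3) = 165.
Subtract solutions that violate a single cap (substitute x_i' = x_i − (cap_i+1)): x_1 ≥ 5 gives C(6,3) = 20; x_2 ≥ 6 gives C(5,3) = 10; x_3 ≥ 6 gives C(5,3) = 10; x_4 ≥ 4 gives C(7,3) = 35. Together 75.
No two caps can be exceeded simultaneously, so the pair terms are all 0.
By inclusion–exclusion the count is 165 − 75 + 0 = 90.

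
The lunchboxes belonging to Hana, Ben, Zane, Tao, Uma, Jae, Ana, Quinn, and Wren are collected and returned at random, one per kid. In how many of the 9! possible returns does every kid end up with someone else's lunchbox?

This is the derangement count D_9: permutations of 9 items with no fixed point.
By inclusion–exclusion this is Σ_{j=0}^{9} (−1)^j C(9,j)·(9−j)!.
Computing: 362880 − 362880 + 181440 − 60480 + 15120 − 3024 + 504 − 72 + 9 − 1 = 133496.

133496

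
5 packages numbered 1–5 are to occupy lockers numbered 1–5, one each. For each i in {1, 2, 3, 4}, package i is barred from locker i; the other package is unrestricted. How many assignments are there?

53

Let Aᵢ (for 1 ≤ i ≤ 4) be the placements that put package i in its forbidden locker. Any j of these fix j positions, leaving (5−j)! ways to fill the rest, and there are C(4,j) ways to pick which j.
By inclusion–exclusion, the number of valid placements is Σ_{j=0}^{4} (−1)^j C(4,j)·(5−j)!.
Computing: 120 − 96 + 36 − 8 + 1 = 53.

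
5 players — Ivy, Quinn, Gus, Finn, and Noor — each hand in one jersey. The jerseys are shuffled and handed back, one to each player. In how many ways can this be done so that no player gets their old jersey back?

44

Count assignments avoiding every fixed point. For any j of the 5 players fixed to their old jersey, the other 5−j can be arranged in (5−j)! ways.
By inclusion–exclusion this is Σ_{j=0}^{5} (−1)^j C(5,j)·(5−j)!.
Computing: 120 − 120 + 60 − 20 + 5 − 1 = 44.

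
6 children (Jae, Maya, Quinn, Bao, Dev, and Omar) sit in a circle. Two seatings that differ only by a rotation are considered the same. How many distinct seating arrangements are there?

120

Around a circle, 6 distinct people have 6!/6 = (5)! = 120 rotationally distinct seatings.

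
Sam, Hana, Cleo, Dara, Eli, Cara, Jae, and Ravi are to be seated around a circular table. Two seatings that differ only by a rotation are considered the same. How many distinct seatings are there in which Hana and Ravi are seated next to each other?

1440

Treat {Hana, Ravi} as one unit (2 internal orders) and seat the resulting 7 units around the table: (6)! circular arrangements.
So 2 × (6)! = 2 × 720 = 1440.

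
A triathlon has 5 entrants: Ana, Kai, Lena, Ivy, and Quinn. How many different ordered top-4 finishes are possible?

120

There are 5 choices for 1st place, 4 for 2nd, and so on down to 2 for position 4.
That gives 5 × 4 × 3 × 2 = 120.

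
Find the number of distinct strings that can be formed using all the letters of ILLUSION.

10080

Letter multiplicities in ILLUSION: I×2, L×2, N×1, O×1, S×1, U×1.
Dividing 8! = 40320 by 2!·2! = 4 for the repeated letters gives 10080.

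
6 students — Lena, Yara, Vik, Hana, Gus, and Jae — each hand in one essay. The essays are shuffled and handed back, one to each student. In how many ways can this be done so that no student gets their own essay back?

265

This is the derangement count D_6: permutations of 6 items with no fixed point.
By inclusion–exclusion this is Σ_{j=0}^{6} (−1)^j C(6,j)·(6−j)!.
Computing: 720 − 720 + 360 − 120 + 30 − 6 + 1 = 265.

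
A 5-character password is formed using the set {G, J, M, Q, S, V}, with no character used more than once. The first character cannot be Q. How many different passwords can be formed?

600

The first character has 6−1 = 5 choices (anything except Q).
The remaining 4 characters are filled from the other 5 symbols without repetition: 5 × 4 × 3 × 2 = 120.
Total: 5 × 120 = 600.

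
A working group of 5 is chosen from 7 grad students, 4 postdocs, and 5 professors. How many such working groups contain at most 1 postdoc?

2772

Split by how many postdocs are chosen (0 through 1).
Sum: C(4,0)·C(12,5) + C(4,1)·C(12,4) = 792 + 1980 = 2772.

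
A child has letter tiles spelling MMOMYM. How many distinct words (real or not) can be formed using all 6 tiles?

30

The 6 letters of MMOMYM have repeats: M appearing 4 times.
The number of distinct arrangements is 6!/(4!) = 720/24 = 30.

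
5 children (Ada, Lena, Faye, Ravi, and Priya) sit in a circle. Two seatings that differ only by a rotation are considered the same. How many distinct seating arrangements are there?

Around a circle, 5 distinct people have 5!/5 = (4)! = 24 rotationally distinct seatings.

24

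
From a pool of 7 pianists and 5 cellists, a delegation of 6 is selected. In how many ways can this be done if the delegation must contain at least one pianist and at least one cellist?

Total 6-person selections from all 12: C(12,6) = 924.
Subtract selections that omit an entire group: no pianists → C(5,6) = 0; no cellists → C(7,6) = 7.
Both groups omitted at once is impossible, so 924 − 7 = 917.

917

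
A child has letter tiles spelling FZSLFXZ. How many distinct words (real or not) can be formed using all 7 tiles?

1260

Letter multiplicities in FZSLFXZ: F×2, L×1, S×1, X×1, Z×2.
The number of distinct arrangements is 7!/(2!·2!) = 5040/4 = 1260.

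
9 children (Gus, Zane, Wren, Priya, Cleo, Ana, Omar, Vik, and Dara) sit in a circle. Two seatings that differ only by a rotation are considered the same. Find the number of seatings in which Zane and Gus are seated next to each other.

Treat {Zane, Gus} as one unit (2 internal orders) and seat the resulting 8 units around the table: (7)! circular arrangements.
So 2 × (7)! = 2 × 5040 = 10080.

10080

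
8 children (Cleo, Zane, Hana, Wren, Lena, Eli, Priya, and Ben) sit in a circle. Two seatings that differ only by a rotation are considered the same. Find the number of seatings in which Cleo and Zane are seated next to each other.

Glue Cleo and Zane into a block (2 internal orders). Seating 7 units around a circle gives (6)! arrangements.
So 2 × (6)! = 2 × 720 = 1440.

1440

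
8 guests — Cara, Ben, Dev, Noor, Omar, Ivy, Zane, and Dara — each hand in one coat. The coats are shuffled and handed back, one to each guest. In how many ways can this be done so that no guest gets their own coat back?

This is the derangement count D_8: permutations of 8 items with no fixed point.
By inclusion–exclusion this is Σ_{j=0}^{8} (−1)^j C(8,j)·(8−j)!.
Computing: 40320 − 40320 + 20160 − 6720 + 1680 − 336 + 56 − 8 + 1 = 14833.

14833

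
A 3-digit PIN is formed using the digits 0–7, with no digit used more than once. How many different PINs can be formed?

With no repetition, fill the 3 digits in order: 8 choices, then 7, down to 6.
That product is 8 × 7 × 6 = 336.

336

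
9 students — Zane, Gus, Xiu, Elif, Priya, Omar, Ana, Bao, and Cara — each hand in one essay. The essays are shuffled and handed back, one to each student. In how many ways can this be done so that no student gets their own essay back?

133496

Count assignments avoiding every fixed point. For any j of the 9 students fixed to their own essay, the other 9−j can be arranged in (9−j)! ways.
By inclusion–exclusion this is Σ_{j=0}^{9} (−1)^j C(9,j)·(9−j)!.
Computing: 362880 − 362880 + 181440 − 60480 + 15120 − 3024 + 504 − 72 + 9 − 1 = 133496.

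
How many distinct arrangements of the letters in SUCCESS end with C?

120

With the last slot taken by C, it remains to arrange the other 6 letters (SUCESS).
Those 6 letters have S appearing 3 times, giving (6)!/(3!) = 120.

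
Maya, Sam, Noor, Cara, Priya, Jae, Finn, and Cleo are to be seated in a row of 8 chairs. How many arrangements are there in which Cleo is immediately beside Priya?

Place the 6 others and the Cleo-Priya pair as 7 objects in a line; the pair has 2 internal arrangements.
So the count is 2·(7)! = 10080.

10080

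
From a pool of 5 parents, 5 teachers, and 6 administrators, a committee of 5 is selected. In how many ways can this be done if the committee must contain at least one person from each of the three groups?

Unrestricted: C(16,5) = 4368 ways to pick any 5 of the 16.
Subtract selections that omit an entire group: no parents → C(11,5) = 462; no teachers → C(11,5) = 462; no administrators → C(10,5) = 252.
Add back selections omitting two groups (i.e. drawn from a single group): C(5,5) + C(5,5) + C(6,5) = 8.
By inclusion–exclusion: 4368 − 1176 + 8 = 3200.

3200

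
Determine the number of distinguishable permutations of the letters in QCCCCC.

6

Letter multiplicities in QCCCCC: C×5, Q×1.
Dividing 6! = 720 by 5! = 120 for the repeated letters gives 6.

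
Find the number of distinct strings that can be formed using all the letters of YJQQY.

30

Letter multiplicities in YJQQY: J×1, Q×2, Y×2.
The number of distinct arrangements is 5!/(2!·2!) = 120/4 = 30.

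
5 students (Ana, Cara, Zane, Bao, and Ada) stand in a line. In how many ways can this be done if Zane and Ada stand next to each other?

48

Place the 3 others and the Zane-Ada pair as 4 objects in a line; the pair has 2 internal arrangements.
That gives 2 × 4! = 2 × 24 = 48.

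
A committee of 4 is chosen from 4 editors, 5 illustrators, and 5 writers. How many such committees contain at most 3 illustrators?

996

Split by how many illustrators are chosen (0 through 3).
Sum: C(5,0)·C(9,4) + C(5,1)·C(9,3) + C(5,2)·C(9,2) + C(5,3)·C(9,1) = 126 + 420 + 360 + 90 = 996.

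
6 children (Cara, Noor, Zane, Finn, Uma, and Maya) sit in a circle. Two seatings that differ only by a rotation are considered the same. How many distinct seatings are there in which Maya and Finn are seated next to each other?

Treat {Maya, Finn} as one unit (2 internal orders) and seat the resulting 5 units around the table: (4)! circular arrangements.
So 2 × (4)! = 2 × 24 = 48.

48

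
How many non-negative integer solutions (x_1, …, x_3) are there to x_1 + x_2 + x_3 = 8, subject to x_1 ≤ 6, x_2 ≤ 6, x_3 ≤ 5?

33

Ignoring the caps, the number of non-negative solutions to x_1+…+x_3 = 8 is C(10,2) = 45.
Subtract solutions that violate a single cap (substitute x_i' = x_i − (cap_i+1)): x_1 ≥ 7 gives C(3,2) = 3; x_2 ≥ 7 gives C(3,2) = 3; x_3 ≥ 6 gives C(4,2) = 6. Together 12.
No two caps can be exceeded simultaneously, so the pair terms are all 0.
By inclusion–exclusion the count is 45 − 12 + 0 = 33.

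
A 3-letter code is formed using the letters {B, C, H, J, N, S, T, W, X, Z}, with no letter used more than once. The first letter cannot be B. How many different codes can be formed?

The first letter has 10−1 = 9 choices (anything except B).
The remaining 2 letters are filled from the other 9 symbols without repetition: 9 × 8 = 72.
Total: 9 × 72 = 648.

648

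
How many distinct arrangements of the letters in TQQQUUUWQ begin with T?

280

With the first slot taken by T, it remains to arrange the other 8 letters (QQQUUUWQ).
Those 8 letters have Q appearing 4 times and U appearing 3 times, giving (8)!/(4!·3!) = 280.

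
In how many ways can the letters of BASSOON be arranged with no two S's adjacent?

There are 7!/(2!·2!) = 1260 arrangements of BASSOON in total.
Arrangements with the S's together: treat SS as one letter, giving (6)!/(2!) = 360.
Subtracting, 1260 − 360 = 900 arrangements keep the S's apart.

900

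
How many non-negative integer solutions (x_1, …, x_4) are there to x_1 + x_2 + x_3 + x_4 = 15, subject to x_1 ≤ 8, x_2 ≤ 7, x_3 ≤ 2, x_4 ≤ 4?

Without the upper bounds there are C(18,3) = 816 ways to split 15 among 4 variables.
Subtract solutions that violate a single cap (substitute x_i' = x_i − (cap_i+1)): x_1 ≥ 9 gives C(9,3) = 84; x_2 ≥ 8 gives C(10,3) = 120; x_3 ≥ 3 gives C(15,3) = 455; x_4 ≥ 5 gives C(13,3) = 286. Together 945.
Add back pairs where two caps are both exceeded: 0 + 20 + 4 + 35 + 10 + 120 = 189.
By inclusion–exclusion the count is 816 − 945 + 189 = 60.

60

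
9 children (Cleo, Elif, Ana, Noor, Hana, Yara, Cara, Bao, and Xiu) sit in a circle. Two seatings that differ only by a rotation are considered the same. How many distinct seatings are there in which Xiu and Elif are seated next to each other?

10080

Treat {Xiu, Elif} as one unit (2 internal orders) and seat the resulting 8 units around the table: (7)! circular arrangements.
So 2 × (7)! = 2 × 5040 = 10080.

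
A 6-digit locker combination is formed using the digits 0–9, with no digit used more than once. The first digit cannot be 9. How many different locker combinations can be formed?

136080

The first digit has 10−1 = 9 choices (anything except 9).
The remaining 5 digits are filled from the other 9 symbols without repetition: 9 × 8 × 7 × 6 × 5 = 15120.
Total: 9 × 15120 = 136080.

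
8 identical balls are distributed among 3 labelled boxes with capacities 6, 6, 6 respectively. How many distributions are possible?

36

Without the upper bounds there are C(10,2) = 45 ways to split 8 among 3 boxes.
Subtract solutions that violate a single cap (substitute x_i' = x_i − (cap_i+1)): x_1 ≥ 7 gives C(3,2) = 3; x_2 ≥ 7 gives C(3,2) = 3; x_3 ≥ 7 gives C(3,2) = 3. Together 9.
No two caps can be exceeded simultaneously, so the pair terms are all 0.
By inclusion–exclusion the count is 45 − 9 + 0 = 36.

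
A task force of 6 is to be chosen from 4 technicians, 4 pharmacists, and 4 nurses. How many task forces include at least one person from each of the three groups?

Unrestricted: C(12,6) = 924 ways to pick any 6 of the 12.
Selections missing a whole group: no technicians → C(8,6) = 28; no pharmacists → C(8,6) = 28; no nurses → C(8,6) = 28.
Add back selections omitting two groups (i.e. drawn from a single group): C(4,6) + C(4,6) + C(4,6) = 0.
By inclusion–exclusion: 924 − 84 + 0 = 840.

840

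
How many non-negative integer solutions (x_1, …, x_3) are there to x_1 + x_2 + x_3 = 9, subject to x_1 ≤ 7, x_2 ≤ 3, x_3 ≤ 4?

By stars and bars, unrestricted non-negative solutions to x_1+…+x_3 = 9 number C(9+2,2) = 55.
Subtract solutions that violate a single cap (substitute x_i' = x_i − (cap_i+1)): x_1 ≥ 8 gives C(3,2) = 3; x_2 ≥ 4 gives C(7,2) = 21; x_3 ≥ 5 gives C(6,2) = 15. Together 39.
Add back pairs where two caps are both exceeded: 0 + 0 + 1 = 1.
By inclusion–exclusion the count is 55 − 39 + 1 = 17.

17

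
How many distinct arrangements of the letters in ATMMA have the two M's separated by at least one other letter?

18

There are 5!/(2!·2!) = 30 arrangements of ATMMA in total.
Arrangements with the M's together: treat MM as one letter, giving (4)!/(2!) = 12.
Subtracting, 30 − 12 = 18 arrangements keep the M's apart.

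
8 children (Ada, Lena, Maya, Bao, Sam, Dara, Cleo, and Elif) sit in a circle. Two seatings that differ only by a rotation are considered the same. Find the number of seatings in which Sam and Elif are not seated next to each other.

Without the restriction there are (7)! = 5040 seatings.
Those with Sam next to Elif: fuse the pair into one unit and seat 7 units around a circle — 2·(6)! = 1440.
Subtracting, 5040 − 1440 = 3600.

3600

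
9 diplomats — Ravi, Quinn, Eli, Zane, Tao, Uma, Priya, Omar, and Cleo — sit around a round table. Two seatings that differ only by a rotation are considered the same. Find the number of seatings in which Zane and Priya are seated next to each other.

Treat {Zane, Priya} as one unit (2 internal orders) and seat the resulting 8 units around the table: (7)! circular arrangements.
So 2 × (7)! = 2 × 5040 = 10080.

10080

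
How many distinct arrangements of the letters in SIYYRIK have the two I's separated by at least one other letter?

900

There are 7!/(2!·2!) = 1260 arrangements of SIYYRIK in total.
Arrangements with the I's together: treat II as one letter, giving (6)!/(2!) = 360.
Hence 1260 − 360 = 900.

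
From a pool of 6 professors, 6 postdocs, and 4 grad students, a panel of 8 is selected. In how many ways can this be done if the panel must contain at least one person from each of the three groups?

12285

Unrestricted: C(16,8) = 12870 ways to pick any 8 of the 16.
Selections missing a whole group: no professors → C(10,8) = 45; no postdocs → C(10,8) = 45; no grad students → C(12,8) = 495.
Add back selections omitting two groups (i.e. drawn from a single group): C(6,8) + C(6,8) + C(4,8) = 0.
By inclusion–exclusion: 12870 − 585 + 0 = 12285.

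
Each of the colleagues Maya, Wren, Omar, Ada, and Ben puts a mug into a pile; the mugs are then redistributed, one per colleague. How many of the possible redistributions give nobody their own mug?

This is the derangement count D_5: permutations of 5 items with no fixed point.
By inclusion–exclusion this is Σ_{j=0}^{5} (−1)^j C(5,j)·(5−j)!.
Computing: 120 − 120 + 60 − 20 + 5 − 1 = 44.

44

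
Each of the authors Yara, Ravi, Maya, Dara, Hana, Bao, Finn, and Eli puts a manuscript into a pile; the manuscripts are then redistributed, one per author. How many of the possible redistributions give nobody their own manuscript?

14833

Let Aᵢ be the assignments in which author i gets their own manuscript. We want the size of the complement of A₁∪…∪A_8.
By inclusion–exclusion this is Σ_{j=0}^{8} (−1)^j C(8,j)·(8−j)!.
Computing: 40320 − 40320 + 20160 − 6720 + 1680 − 336 + 56 − 8 + 1 = 14833.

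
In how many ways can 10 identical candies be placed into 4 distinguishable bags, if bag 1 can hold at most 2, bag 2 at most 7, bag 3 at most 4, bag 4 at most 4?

65

By stars and bars, unrestricted non-negative solutions to x_1+…+x_4 = 10 number C(10+3,3) = 286.
Subtract solutions that violate a single cap (substitute x_i' = x_i − (cap_i+1)): x_1 ≥ 3 gives C(10,3) = 120; x_2 ≥ 8 gives C(5,3) = 10; x_3 ≥ 5 gives C(8,3) = 56; x_4 ≥ 5 gives C(8,3) = 56. Together 242.
Add back pairs where two caps are both exceeded: 0 + 10 + 10 + 0 + 0 + 1 = 21.
By inclusion–exclusion the count is 286 − 242 + 21 = 65.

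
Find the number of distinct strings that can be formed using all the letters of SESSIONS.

The 8 letters of SESSIONS have repeats: S appearing 4 times.
So there are 8! / (4!) = 1680 distinguishable arrangements.

1680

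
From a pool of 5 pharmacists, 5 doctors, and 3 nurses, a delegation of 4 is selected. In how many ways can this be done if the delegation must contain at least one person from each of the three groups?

With no constraint there are C(13,4) = 715 possible selections.
Subtract selections that omit an entire group: no pharmacists → C(8,4) = 70; no doctors → C(8,4) = 70; no nurses → C(10,4) = 210.
Add back selections omitting two groups (i.e. drawn from a single group): C(5,4) + C(5,4) + C(3,4) = 10.
By inclusion–exclusion: 715 − 350 + 10 = 375.

375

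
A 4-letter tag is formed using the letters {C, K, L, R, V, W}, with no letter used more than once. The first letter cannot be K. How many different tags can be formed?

The first letter has 6−1 = 5 choices (anything except K).
The remaining 3 letters are filled from the other 5 symbols without repetition: 5 × 4 × 3 = 60.
Total: 5 × 60 = 300.

300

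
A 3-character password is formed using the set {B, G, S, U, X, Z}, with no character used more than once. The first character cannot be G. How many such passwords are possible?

100

The first character has 6−1 = 5 choices (anything except G).
The remaining 2 characters are filled from the other 5 symbols without repetition: 5 × 4 = 20.
Total: 5 × 20 = 100.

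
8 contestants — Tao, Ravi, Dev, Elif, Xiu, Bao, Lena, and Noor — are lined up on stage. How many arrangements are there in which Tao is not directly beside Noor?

30240

There are 8! = 40320 arrangements in all. If Tao and Noor are adjacent, merging them into one block gives 2·(7)! = 10080 arrangements.
Complementary counting: 40320 − 10080 = 30240.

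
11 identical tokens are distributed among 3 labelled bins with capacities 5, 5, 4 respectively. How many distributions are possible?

Ignoring the caps, the number of non-negative solutions to x_1+…+x_3 = 11 is C(13,2) = 78.
Subtract solutions that violate a single cap (substitute x_i' = x_i − (cap_i+1)): x_1 ≥ 6 gives C(7,2) = 21; x_2 ≥ 6 gives C(7,2) = 21; x_3 ≥ 5 gives C(8,2) = 28. Together 70.
Add back pairs where two caps are both exceeded: 0 + 1 + 1 = 2.
By inclusion–exclusion the count is 78 − 70 + 2 = 10.

10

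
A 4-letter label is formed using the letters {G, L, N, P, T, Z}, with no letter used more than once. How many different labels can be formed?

Choose and order 4 of the 6 symbols: the first letter has 6 options, the next 5, then 4, 3.
That product is 6 × 5 × 4 × 3 = 360.

360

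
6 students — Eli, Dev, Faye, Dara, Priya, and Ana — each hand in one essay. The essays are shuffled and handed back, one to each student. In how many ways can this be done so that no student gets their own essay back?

Count assignments avoiding every fixed point. For any j of the 6 students fixed to their own essay, the other 6−j can be arranged in (6−j)! ways.
By inclusion–exclusion this is Σ_{j=0}^{6} (−1)^j C(6,j)·(6−j)!.
Computing: 720 − 720 + 360 − 120 + 30 − 6 + 1 = 265.

265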